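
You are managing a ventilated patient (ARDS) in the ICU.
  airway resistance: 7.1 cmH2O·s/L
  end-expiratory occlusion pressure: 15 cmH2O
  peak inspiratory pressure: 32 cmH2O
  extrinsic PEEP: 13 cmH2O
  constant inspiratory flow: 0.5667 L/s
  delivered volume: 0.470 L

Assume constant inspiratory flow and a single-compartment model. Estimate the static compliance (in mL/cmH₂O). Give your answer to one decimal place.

Total PEEP = 15 cmH2O (set 13 + intrinsic 2); this is the baseline alveolar pressure.
Equation of motion (constant flow): PIP = Vt/C + R·V̇ + PEEP.
Vt/C = PIP − R·V̇ − PEEP = 32 − 7.1×0.5667 − 15 = 32 − 4.024 − 15 = 12.976 cmH2O.
C = Vt / 12.976 = 470 / 12.976 = 36.221 mL/cmH2O.

36.2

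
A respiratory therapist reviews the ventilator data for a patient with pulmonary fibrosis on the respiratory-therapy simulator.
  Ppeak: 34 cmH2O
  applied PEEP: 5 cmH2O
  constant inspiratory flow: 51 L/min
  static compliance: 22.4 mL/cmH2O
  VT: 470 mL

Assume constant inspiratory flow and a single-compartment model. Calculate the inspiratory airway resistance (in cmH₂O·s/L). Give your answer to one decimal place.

9.4

Flow: 51 L/min ÷ 60 = 0.85 L/s.
Equation of motion (constant flow): PIP = Vt/C + R·V̇ + PEEP.
R·V̇ = PIP − Vt/C − PEEP = 34 − 470/22.4 − 5 = 34 − 20.982 − 5 = 8.018 cmH2O.
R = 8.018 / 0.85 = 9.433 cmH2O·s/L.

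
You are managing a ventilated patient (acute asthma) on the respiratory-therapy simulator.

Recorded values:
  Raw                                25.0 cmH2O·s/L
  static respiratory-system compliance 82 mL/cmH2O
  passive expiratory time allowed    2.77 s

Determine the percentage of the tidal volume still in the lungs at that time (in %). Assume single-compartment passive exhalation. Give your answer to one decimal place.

τ = R × C = 25.0 × 82 mL/cmH2O = 25.0 × 0.082 L/cmH2O = 2.05 s.
Passive exhalation: V(t)/V₀ = e^(−t/τ) = e^(−2.77/2.05) = 0.2589.
Fraction remaining = 0.2589 → 25.89%.

25.9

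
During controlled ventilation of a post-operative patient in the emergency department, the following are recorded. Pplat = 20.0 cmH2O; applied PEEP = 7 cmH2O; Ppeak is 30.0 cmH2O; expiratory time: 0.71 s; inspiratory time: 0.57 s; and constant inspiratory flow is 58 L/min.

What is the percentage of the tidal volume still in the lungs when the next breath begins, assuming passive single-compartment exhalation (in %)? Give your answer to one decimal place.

19.8

Flow: 58 L/min ÷ 60 = 0.9667 L/s.
Vt = flow × Ti = 0.9667 L/s × 0.57 s × 1000 mL/L = 551.02 mL.
R = (PIP − Pplat)/V̇ = (30.0 − 20.0) / 0.9667 = 10.0/0.9667 = 10.344 cmH2O·s/L.
C = Vt/(Pplat − PEEP) = 551.02 / (20.0 − 7) = 551.02/13.0 = 42.386 mL/cmH2O.
τ = R × C = 10.344 × 0.04239 L/cmH2O = 0.4385 s.
Fraction remaining at end-expiration = e^(−Te/τ) = e^(−0.71/0.4385) = 0.1981 → 19.81%.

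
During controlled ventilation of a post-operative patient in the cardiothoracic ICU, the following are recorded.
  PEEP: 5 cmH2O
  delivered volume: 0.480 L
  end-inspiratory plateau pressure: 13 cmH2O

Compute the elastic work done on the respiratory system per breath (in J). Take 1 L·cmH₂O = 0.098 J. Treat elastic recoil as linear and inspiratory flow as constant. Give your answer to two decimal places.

Elastic work ≈ ½ × (Pplat − PEEP) × Vt = 0.5 × (13 − 5) × 0.480 L = 0.5 × 8.0 × 0.480 = 1.92 L·cmH2O.
× 0.098 J/(L·cmH2O) → 0.1882 J.

0.19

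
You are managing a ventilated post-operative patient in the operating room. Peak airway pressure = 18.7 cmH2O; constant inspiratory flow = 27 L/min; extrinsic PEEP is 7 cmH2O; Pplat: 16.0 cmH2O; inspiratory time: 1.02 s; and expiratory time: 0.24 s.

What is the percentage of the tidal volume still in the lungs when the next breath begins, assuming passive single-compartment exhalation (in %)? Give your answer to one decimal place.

Flow: 27 L/min ÷ 60 = 0.45 L/s.
Vt = flow × Ti = 0.45 L/s × 1.02 s × 1000 mL/L = 459.0 mL.
R = (PIP − Pplat)/V̇ = (18.7 − 16.0) / 0.45 = 2.7/0.45 = 6.0 cmH2O·s/L.
C = Vt/(Pplat − PEEP) = 459.0 / (16.0 − 7) = 459.0/9.0 = 51.0 mL/cmH2O.
τ = R × C = 6.0 × 0.051 L/cmH2O = 0.306 s.
Fraction remaining at end-expiration = e^(−Te/τ) = e^(−0.24/0.306) = 0.4564 → 45.64%.

45.6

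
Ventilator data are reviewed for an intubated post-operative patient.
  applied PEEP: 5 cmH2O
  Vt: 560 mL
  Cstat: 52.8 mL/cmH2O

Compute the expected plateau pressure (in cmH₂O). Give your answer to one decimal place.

15.6

Pplat = PEEP + Vt / Cstat = 5 + 560 / 52.8 = 5 + 10.606 = 15.606 cmH2O.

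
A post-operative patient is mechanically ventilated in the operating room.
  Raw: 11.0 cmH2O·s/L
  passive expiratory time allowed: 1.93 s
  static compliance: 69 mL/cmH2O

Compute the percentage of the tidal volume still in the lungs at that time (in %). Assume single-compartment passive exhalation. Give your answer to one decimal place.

τ = R × C = 11.0 × 69 mL/cmH2O = 11.0 × 0.069 L/cmH2O = 0.759 s.
Passive exhalation: V(t)/V₀ = e^(−t/τ) = e^(−1.93/0.759) = 0.07864.
Fraction remaining = 0.07864 → 7.864%.

7.9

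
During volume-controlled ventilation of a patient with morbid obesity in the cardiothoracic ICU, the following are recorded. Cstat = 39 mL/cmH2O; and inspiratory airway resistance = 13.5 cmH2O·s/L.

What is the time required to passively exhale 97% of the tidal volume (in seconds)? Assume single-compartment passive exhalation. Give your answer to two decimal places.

τ = R × C = 13.5 × 39 mL/cmH2O = 13.5 × 0.039 L/cmH2O = 0.5265 s.
Exhaled fraction f = 1 − e^(−t/τ) → t = −τ·ln(1 − f) = −0.5265·ln(0.03) = 1.846 s.

1.85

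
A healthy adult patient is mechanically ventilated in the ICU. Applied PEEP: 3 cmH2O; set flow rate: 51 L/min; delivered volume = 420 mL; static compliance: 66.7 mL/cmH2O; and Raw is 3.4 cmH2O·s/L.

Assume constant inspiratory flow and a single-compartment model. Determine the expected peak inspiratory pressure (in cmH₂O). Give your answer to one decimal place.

12.2

Flow: 51 L/min ÷ 60 = 0.85 L/s.
Equation of motion (constant flow): PIP = Vt/C + R·V̇ + PEEP.
PIP = 420/66.7 + 3.4×0.85 + 3 = 6.297 + 2.89 + 3 = 12.187 cmH2O.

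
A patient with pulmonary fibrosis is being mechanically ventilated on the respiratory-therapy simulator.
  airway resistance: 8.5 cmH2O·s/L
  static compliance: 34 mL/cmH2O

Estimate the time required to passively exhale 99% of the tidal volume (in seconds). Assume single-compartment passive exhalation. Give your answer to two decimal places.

1.33

τ = R × C = 8.5 × 34 mL/cmH2O = 8.5 × 0.034 L/cmH2O = 0.289 s.
Exhaled fraction f = 1 − e^(−t/τ) → t = −τ·ln(1 − f) = −0.289·ln(0.01) = 1.331 s.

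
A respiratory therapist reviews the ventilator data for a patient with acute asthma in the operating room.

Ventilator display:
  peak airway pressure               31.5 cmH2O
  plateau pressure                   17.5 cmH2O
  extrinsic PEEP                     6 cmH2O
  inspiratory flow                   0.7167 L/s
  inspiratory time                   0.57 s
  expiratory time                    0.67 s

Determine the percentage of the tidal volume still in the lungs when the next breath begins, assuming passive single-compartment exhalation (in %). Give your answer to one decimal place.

Vt = flow × Ti = 0.7167 L/s × 0.57 s × 1000 mL/L = 408.52 mL.
R = (PIP − Pplat)/V̇ = (31.5 − 17.5) / 0.7167 = 14.0/0.7167 = 19.534 cmH2O·s/L.
C = Vt/(Pplat − PEEP) = 408.52 / (17.5 − 6) = 408.52/11.5 = 35.523 mL/cmH2O.
τ = R × C = 19.534 × 0.03552 L/cmH2O = 0.6938 s.
Fraction remaining at end-expiration = e^(−Te/τ) = e^(−0.67/0.6938) = 0.3807 → 38.07%.

38.1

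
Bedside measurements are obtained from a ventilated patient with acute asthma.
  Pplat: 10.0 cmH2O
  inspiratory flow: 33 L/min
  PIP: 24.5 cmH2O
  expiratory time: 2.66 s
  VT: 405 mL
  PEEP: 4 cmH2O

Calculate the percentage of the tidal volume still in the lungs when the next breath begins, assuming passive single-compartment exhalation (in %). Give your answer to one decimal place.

22.4

Flow: 33 L/min ÷ 60 = 0.55 L/s.
R = (PIP − Pplat)/V̇ = (24.5 − 10.0) / 0.55 = 14.5/0.55 = 26.364 cmH2O·s/L.
C = Vt/(Pplat − PEEP) = 405.0 / (10.0 − 4) = 405.0/6.0 = 67.5 mL/cmH2O.
τ = R × C = 26.364 × 0.0675 L/cmH2O = 1.78 s.
Fraction remaining at end-expiration = e^(−Te/τ) = e^(−2.66/1.78) = 0.2244 → 22.44%.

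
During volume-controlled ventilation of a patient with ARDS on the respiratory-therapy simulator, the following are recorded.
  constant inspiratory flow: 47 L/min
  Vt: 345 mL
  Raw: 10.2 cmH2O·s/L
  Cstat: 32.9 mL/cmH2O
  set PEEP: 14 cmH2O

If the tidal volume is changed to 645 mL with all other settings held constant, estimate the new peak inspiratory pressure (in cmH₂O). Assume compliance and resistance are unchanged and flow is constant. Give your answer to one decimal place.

41.6

Flow: 47 L/min ÷ 60 = 0.7833 L/s.
PIP = Vt/C + R·V̇ + PEEP (constant-flow equation of motion).
Only the elastic term changes: ΔPIP = ΔVt / C = (645 − 345) / 32.9 = 9.119 cmH2O.
Original PIP = 345/32.9 + 10.2×0.7833 + 14 = 32.476 cmH2O; new PIP = 32.476 + (9.119) = 41.595 cmH2O.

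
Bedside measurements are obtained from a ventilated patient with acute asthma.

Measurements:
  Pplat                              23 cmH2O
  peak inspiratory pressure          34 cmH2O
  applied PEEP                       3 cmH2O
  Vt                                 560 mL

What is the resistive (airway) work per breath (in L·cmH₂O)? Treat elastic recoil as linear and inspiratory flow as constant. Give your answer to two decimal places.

6.16

With constant inspiratory flow the resistive pressure is constant at PIP − Pplat = 34 − 23 = 11.0 cmH2O, so resistive work = 11.0 × 0.560 = 6.16 L·cmH2O.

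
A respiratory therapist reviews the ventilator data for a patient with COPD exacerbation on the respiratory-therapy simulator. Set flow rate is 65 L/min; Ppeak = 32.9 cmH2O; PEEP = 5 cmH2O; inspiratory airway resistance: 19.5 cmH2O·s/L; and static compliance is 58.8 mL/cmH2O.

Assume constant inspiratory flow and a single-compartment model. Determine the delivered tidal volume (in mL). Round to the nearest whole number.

Flow: 65 L/min ÷ 60 = 1.0833 L/s.
Equation of motion (constant flow): PIP = Vt/C + R·V̇ + PEEP.
Vt/C = PIP − R·V̇ − PEEP = 32.9 − 21.124 − 5 = 6.776 cmH2O.
Vt = C × 6.776 = 58.8 × 6.776 = 398.43 mL.

398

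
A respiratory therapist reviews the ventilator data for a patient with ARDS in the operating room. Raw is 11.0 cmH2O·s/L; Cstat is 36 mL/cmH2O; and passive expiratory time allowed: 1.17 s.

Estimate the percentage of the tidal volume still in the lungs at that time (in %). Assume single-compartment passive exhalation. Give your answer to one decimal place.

τ = R × C = 11.0 × 36 mL/cmH2O = 11.0 × 0.036 L/cmH2O = 0.396 s.
Passive exhalation: V(t)/V₀ = e^(−t/τ) = e^(−1.17/0.396) = 0.0521.
Fraction remaining = 0.0521 → 5.21%.

5.2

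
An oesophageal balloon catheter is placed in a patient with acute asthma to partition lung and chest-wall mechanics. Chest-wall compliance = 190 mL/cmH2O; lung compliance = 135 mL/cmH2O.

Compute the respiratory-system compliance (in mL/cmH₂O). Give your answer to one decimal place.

78.9

Lung and chest wall are elastances in series: 1/Crs = 1/CL + 1/Ccw.
1/Crs = 1/135 + 1/190 = 0.01267.
Crs = 78.927 mL/cmH2O.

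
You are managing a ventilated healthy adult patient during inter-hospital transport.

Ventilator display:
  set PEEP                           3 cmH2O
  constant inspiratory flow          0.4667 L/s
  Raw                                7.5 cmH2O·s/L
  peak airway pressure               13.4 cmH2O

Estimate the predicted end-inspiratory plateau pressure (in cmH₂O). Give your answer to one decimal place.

Pplat = PIP − Raw × flow = 13.4 − 7.5 × 0.4667 = 13.4 − 3.5 = 9.9 cmH2O.

9.9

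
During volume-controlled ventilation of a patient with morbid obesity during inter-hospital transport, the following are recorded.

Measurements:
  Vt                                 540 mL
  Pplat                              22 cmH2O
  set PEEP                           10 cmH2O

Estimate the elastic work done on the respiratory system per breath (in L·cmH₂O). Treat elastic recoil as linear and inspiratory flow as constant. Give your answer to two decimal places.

Elastic work ≈ ½ × (Pplat − PEEP) × Vt = 0.5 × (22 − 10) × 0.540 L = 0.5 × 12.0 × 0.540 = 3.24 L·cmH2O.

3.24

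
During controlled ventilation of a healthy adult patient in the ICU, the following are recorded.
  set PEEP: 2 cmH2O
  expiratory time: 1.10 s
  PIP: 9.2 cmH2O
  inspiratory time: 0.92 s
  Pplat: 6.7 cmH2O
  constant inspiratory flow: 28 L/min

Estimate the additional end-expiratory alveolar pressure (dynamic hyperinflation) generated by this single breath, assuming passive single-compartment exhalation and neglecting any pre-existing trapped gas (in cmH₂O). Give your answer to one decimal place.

Flow: 28 L/min ÷ 60 = 0.4667 L/s.
Vt = flow × Ti = 0.4667 L/s × 0.92 s × 1000 mL/L = 429.36 mL.
R = (PIP − Pplat)/V̇ = (9.2 − 6.7) / 0.4667 = 2.5/0.4667 = 5.357 cmH2O·s/L.
C = Vt/(Pplat − PEEP) = 429.36 / (6.7 − 2) = 429.36/4.7 = 91.353 mL/cmH2O.
τ = R × C = 5.357 × 0.09135 L/cmH2O = 0.4894 s.
Fraction remaining = e^(−Te/τ) = e^(−1.10/0.4894) = 0.1056; trapped volume = 429.36 × 0.1056 = 45.34 mL.
Additional alveolar pressure from trapping ≈ V_trapped / C = 45.34 / 91.353 = 0.4963 cmH2O.

0.5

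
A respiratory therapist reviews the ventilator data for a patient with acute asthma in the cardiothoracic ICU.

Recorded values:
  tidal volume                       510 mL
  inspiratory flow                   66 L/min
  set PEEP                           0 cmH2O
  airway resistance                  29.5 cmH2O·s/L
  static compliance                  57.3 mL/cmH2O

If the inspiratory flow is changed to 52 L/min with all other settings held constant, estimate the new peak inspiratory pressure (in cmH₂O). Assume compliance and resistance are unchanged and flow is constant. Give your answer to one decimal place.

34.5

Flow: 66 L/min ÷ 60 = 1.1 L/s.
New flow: 52 L/min ÷ 60 = 0.8667 L/s.
PIP = Vt/C + R·V̇ + PEEP (constant-flow equation of motion).
Only the resistive term changes: ΔPIP = R × ΔV̇ = 29.5 × (0.8667 − 1.1) = 29.5 × -0.2333 = -6.882 cmH2O.
Original PIP = 510/57.3 + 29.5×1.1 + 0 = 41.351 cmH2O; new PIP = 41.351 + (-6.882) = 34.469 cmH2O.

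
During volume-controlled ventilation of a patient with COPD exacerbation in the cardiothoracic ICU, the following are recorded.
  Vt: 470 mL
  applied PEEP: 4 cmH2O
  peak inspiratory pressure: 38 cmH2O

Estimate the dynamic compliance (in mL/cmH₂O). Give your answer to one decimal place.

Dynamic compliance = Vt / (PIP − PEEP) = 470 / (38 − 4) = 470 / 34.0 = 13.824 mL/cmH2O.

13.8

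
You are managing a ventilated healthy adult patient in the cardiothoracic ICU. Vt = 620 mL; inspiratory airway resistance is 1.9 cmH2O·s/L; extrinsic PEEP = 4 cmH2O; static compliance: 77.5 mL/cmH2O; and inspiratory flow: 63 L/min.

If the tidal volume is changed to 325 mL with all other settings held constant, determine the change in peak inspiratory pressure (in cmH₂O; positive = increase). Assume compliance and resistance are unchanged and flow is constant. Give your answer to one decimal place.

PIP = Vt/C + R·V̇ + PEEP (constant-flow equation of motion).
Only the elastic term changes: ΔPIP = ΔVt / C = (325 − 620) / 77.5 = -3.806 cmH2O.

-3.8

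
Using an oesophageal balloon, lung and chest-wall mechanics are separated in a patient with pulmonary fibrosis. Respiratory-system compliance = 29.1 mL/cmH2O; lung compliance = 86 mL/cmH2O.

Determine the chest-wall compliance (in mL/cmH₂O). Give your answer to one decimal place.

44.0

1/Ccw = 1/Crs − 1/CL.
1/Ccw = 1/29.1 − 1/86 = 0.02274.
Ccw = 43.975 mL/cmH2O.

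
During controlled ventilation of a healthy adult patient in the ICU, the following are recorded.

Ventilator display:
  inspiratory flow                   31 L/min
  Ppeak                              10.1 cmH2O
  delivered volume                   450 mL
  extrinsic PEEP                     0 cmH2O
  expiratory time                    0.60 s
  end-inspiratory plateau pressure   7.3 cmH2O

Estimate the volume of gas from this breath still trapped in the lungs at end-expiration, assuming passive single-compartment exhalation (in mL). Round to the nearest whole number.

75

Flow: 31 L/min ÷ 60 = 0.5167 L/s.
R = (PIP − Pplat)/V̇ = (10.1 − 7.3) / 0.5167 = 2.8/0.5167 = 5.419 cmH2O·s/L.
C = Vt/(Pplat − PEEP) = 450.0 / (7.3 − 0) = 450.0/7.3 = 61.644 mL/cmH2O.
τ = R × C = 5.419 × 0.06164 L/cmH2O = 0.334 s.
Fraction remaining = e^(−Te/τ) = e^(−0.60/0.334) = 0.1659.
Trapped volume = 450.0 × 0.1659 = 74.655 mL.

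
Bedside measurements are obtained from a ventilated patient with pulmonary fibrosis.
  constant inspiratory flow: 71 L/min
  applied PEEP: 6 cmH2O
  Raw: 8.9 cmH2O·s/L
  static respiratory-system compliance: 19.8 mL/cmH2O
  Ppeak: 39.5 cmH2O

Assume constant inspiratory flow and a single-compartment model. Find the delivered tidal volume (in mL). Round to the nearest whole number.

455

Flow: 71 L/min ÷ 60 = 1.1833 L/s.
Equation of motion (constant flow): PIP = Vt/C + R·V̇ + PEEP.
Vt/C = PIP − R·V̇ − PEEP = 39.5 − 10.531 − 6 = 22.969 cmH2O.
Vt = C × 22.969 = 19.8 × 22.969 = 454.79 mL.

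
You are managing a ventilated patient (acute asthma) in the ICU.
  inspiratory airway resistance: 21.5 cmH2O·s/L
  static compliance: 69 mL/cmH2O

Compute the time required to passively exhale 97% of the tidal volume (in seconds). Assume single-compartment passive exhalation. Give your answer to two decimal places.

5.20

τ = R × C = 21.5 × 69 mL/cmH2O = 21.5 × 0.069 L/cmH2O = 1.484 s.
Exhaled fraction f = 1 − e^(−t/τ) → t = −τ·ln(1 − f) = −1.484·ln(0.03) = 5.204 s.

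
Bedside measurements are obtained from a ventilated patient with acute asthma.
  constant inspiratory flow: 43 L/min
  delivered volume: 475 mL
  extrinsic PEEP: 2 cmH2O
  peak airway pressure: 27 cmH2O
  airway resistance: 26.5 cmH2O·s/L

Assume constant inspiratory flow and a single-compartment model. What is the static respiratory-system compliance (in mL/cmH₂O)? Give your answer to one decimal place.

Flow: 43 L/min ÷ 60 = 0.7167 L/s.
Equation of motion (constant flow): PIP = Vt/C + R·V̇ + PEEP.
Vt/C = PIP − R·V̇ − PEEP = 27 − 26.5×0.7167 − 2 = 27 − 18.993 − 2 = 6.007 cmH2O.
C = Vt / 6.007 = 475 / 6.007 = 79.074 mL/cmH2O.

79.1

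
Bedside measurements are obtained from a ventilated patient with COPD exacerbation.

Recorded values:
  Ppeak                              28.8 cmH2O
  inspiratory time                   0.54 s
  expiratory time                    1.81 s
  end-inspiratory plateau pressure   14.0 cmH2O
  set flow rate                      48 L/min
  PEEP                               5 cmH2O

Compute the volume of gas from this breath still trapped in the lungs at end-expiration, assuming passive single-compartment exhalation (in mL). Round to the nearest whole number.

Flow: 48 L/min ÷ 60 = 0.8 L/s.
Vt = flow × Ti = 0.8 L/s × 0.54 s × 1000 mL/L = 432.0 mL.
R = (PIP − Pplat)/V̇ = (28.8 − 14.0) / 0.8 = 14.8/0.8 = 18.5 cmH2O·s/L.
C = Vt/(Pplat − PEEP) = 432.0 / (14.0 − 5) = 432.0/9.0 = 48.0 mL/cmH2O.
τ = R × C = 18.5 × 0.048 L/cmH2O = 0.888 s.
Fraction remaining = e^(−Te/τ) = e^(−1.81/0.888) = 0.1303.
Trapped volume = 432.0 × 0.1303 = 56.29 mL.

56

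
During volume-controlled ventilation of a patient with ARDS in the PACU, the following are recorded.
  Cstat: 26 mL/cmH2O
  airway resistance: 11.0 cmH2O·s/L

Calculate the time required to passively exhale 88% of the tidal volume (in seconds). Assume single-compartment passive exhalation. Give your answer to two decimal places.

0.61

τ = R × C = 11.0 × 26 mL/cmH2O = 11.0 × 0.026 L/cmH2O = 0.286 s.
Exhaled fraction f = 1 − e^(−t/τ) → t = −τ·ln(1 − f) = −0.286·ln(0.12) = 0.6064 s.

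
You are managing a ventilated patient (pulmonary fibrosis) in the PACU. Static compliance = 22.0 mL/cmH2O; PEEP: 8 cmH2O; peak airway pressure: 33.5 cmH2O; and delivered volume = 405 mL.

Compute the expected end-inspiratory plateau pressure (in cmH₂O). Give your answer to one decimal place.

Pplat = PEEP + Vt / Cstat = 8 + 405 / 22.0 = 8 + 18.409 = 26.409 cmH2O.

26.4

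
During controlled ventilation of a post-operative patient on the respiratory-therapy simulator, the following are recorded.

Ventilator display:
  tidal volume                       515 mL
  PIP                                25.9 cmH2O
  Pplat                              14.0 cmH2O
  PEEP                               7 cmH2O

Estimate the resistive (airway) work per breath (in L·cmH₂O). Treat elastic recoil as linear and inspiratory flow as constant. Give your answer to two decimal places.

6.13

With constant inspiratory flow the resistive pressure is constant at PIP − Pplat = 25.9 − 14.0 = 11.9 cmH2O, so resistive work = 11.9 × 0.515 = 6.129 L·cmH2O.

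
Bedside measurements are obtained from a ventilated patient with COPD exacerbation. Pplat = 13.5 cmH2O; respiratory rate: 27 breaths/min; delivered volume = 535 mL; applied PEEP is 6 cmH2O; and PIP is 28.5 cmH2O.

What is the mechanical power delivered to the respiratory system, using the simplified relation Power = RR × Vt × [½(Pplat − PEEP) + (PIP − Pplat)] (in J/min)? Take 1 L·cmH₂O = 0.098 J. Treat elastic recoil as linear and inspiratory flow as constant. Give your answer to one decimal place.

26.5

Per-breath work = Vt × [½(Pplat−PEEP) + (PIP−Pplat)] = 0.535 × [0.5×7.5 + 15.0] = 0.535 × 18.75 = 10.031 L·cmH2O.
Power = 27 × 10.031 = 270.84 L·cmH2O/min.
× 0.098 J/(L·cmH2O) → 26.542 J/min.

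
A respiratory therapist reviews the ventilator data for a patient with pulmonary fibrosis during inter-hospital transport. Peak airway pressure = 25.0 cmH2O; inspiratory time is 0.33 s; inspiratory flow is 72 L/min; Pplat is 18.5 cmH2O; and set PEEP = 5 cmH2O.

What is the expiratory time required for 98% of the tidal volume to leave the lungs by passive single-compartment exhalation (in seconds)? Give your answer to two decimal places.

0.62

Flow: 72 L/min ÷ 60 = 1.2 L/s.
Vt = flow × Ti = 1.2 L/s × 0.33 s × 1000 mL/L = 396.0 mL.
R = (PIP − Pplat)/V̇ = (25.0 − 18.5) / 1.2 = 6.5/1.2 = 5.417 cmH2O·s/L.
C = Vt/(Pplat − PEEP) = 396.0 / (18.5 − 5) = 396.0/13.5 = 29.333 mL/cmH2O.
τ = R × C = 5.417 × 0.02933 L/cmH2O = 0.1589 s.
t = −τ·ln(1 − 0.98) = −0.1589·ln(0.02) = 0.6216 s.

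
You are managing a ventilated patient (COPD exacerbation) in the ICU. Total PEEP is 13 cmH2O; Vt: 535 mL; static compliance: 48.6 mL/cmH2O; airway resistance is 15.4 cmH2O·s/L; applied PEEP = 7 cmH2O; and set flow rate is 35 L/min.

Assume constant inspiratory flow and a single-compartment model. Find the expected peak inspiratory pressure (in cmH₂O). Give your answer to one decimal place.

Flow: 35 L/min ÷ 60 = 0.5833 L/s.
Total PEEP = 13 cmH2O (set 7 + intrinsic 6); this is the baseline alveolar pressure.
Equation of motion (constant flow): PIP = Vt/C + R·V̇ + PEEP.
PIP = 535/48.6 + 15.4×0.5833 + 13 = 11.008 + 8.983 + 13 = 32.991 cmH2O.

33.0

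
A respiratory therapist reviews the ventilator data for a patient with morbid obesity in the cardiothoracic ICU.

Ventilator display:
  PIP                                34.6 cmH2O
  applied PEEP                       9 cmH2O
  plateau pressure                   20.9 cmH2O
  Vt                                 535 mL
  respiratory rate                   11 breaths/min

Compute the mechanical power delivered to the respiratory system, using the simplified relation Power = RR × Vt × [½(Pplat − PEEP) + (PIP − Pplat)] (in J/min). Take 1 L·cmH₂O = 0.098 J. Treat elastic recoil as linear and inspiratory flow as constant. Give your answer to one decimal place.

11.3

Per-breath work = Vt × [½(Pplat−PEEP) + (PIP−Pplat)] = 0.535 × [0.5×11.9 + 13.7] = 0.535 × 19.65 = 10.513 L·cmH2O.
Power = 11 × 10.513 = 115.64 L·cmH2O/min.
× 0.098 J/(L·cmH2O) → 11.333 J/min.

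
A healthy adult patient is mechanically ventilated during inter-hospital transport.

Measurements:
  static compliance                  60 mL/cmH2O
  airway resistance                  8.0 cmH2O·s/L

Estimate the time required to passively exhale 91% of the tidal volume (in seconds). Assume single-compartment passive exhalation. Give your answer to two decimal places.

τ = R × C = 8.0 × 60 mL/cmH2O = 8.0 × 0.060 L/cmH2O = 0.48 s.
Exhaled fraction f = 1 − e^(−t/τ) → t = −τ·ln(1 − f) = −0.48·ln(0.09) = 1.156 s.

1.16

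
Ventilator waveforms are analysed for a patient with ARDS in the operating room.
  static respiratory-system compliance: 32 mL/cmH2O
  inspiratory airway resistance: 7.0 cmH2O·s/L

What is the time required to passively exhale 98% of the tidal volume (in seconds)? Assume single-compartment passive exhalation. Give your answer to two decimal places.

τ = R × C = 7.0 × 32 mL/cmH2O = 7.0 × 0.032 L/cmH2O = 0.224 s.
Exhaled fraction f = 1 − e^(−t/τ) → t = −τ·ln(1 − f) = −0.224·ln(0.02) = 0.8763 s.

0.88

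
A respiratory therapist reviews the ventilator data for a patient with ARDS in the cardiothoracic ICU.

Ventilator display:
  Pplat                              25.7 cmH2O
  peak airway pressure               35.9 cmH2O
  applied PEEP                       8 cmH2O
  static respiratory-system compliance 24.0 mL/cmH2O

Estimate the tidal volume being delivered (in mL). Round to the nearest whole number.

Vt = Cstat × (Pplat − PEEP) = 24.0 × (25.7 − 8) = 24.0 × 17.7 = 424.8 mL.

425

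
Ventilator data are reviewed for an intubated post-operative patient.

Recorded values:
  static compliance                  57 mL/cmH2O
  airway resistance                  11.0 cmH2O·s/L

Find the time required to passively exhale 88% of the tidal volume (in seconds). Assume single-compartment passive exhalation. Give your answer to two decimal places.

1.33

τ = R × C = 11.0 × 57 mL/cmH2O = 11.0 × 0.057 L/cmH2O = 0.627 s.
Exhaled fraction f = 1 − e^(−t/τ) → t = −τ·ln(1 − f) = −0.627·ln(0.12) = 1.329 s.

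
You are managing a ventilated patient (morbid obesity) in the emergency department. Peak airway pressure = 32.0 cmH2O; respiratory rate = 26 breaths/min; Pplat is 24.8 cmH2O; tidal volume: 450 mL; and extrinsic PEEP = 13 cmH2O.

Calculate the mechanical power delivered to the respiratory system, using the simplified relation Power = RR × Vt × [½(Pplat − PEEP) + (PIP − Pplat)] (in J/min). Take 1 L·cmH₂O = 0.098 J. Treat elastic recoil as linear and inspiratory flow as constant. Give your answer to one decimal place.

Per-breath work = Vt × [½(Pplat−PEEP) + (PIP−Pplat)] = 0.450 × [0.5×11.8 + 7.2] = 0.450 × 13.1 = 5.895 L·cmH2O.
Power = 26 × 5.895 = 153.27 L·cmH2O/min.
× 0.098 J/(L·cmH2O) → 15.02 J/min.

15.0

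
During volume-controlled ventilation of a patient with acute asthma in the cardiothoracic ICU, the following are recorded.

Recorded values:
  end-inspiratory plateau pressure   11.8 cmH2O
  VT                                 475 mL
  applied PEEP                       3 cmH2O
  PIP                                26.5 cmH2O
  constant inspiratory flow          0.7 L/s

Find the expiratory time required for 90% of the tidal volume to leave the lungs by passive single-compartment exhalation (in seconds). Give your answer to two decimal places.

2.61

R = (PIP − Pplat)/V̇ = (26.5 − 11.8) / 0.7 = 14.7/0.7 = 21.0 cmH2O·s/L.
C = Vt/(Pplat − PEEP) = 475.0 / (11.8 − 3) = 475.0/8.8 = 53.977 mL/cmH2O.
τ = R × C = 21.0 × 0.05398 L/cmH2O = 1.134 s.
t = −τ·ln(1 − 0.90) = −1.134·ln(0.1) = 2.611 s.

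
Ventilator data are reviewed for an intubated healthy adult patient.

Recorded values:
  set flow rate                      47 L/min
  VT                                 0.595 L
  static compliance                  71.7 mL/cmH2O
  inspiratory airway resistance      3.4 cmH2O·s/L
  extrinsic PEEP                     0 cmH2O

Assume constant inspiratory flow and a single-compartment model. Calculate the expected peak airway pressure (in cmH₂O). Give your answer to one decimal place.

Flow: 47 L/min ÷ 60 = 0.7833 L/s.
Equation of motion (constant flow): PIP = Vt/C + R·V̇ + PEEP.
PIP = 595/71.7 + 3.4×0.7833 + 0 = 8.298 + 2.663 + 0 = 10.961 cmH2O.

11.0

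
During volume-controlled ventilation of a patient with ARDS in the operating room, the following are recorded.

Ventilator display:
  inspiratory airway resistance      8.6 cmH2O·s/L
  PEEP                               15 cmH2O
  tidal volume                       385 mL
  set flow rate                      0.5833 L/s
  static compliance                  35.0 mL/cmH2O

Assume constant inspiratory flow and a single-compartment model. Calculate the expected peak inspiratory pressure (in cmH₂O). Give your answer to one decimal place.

Equation of motion (constant flow): PIP = Vt/C + R·V̇ + PEEP.
PIP = 385/35.0 + 8.6×0.5833 + 15 = 11.0 + 5.016 + 15 = 31.016 cmH2O.

31.0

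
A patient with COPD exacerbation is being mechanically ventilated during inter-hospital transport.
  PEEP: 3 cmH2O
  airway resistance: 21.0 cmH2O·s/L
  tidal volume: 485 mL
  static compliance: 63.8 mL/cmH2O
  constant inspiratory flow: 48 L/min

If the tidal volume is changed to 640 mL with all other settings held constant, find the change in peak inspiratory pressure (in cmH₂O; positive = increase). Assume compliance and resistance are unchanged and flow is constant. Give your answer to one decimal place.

PIP = Vt/C + R·V̇ + PEEP (constant-flow equation of motion).
Only the elastic term changes: ΔPIP = ΔVt / C = (640 − 485) / 63.8 = 2.429 cmH2O.

2.4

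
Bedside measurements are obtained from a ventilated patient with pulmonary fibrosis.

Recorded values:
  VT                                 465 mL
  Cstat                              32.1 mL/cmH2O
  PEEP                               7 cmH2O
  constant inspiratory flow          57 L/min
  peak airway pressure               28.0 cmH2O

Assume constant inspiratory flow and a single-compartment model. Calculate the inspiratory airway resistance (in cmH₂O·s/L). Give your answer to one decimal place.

6.9

Flow: 57 L/min ÷ 60 = 0.95 L/s.
Equation of motion (constant flow): PIP = Vt/C + R·V̇ + PEEP.
R·V̇ = PIP − Vt/C − PEEP = 28.0 − 465/32.1 − 7 = 28.0 − 14.486 − 7 = 6.514 cmH2O.
R = 6.514 / 0.95 = 6.857 cmH2O·s/L.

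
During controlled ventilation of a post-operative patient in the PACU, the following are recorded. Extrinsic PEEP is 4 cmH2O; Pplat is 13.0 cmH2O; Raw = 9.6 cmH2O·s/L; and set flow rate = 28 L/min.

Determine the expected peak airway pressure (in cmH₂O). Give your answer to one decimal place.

17.5

Flow: 28 L/min ÷ 60 = 0.4667 L/s.
PIP = Pplat + Raw × flow = 13.0 + 9.6 × 0.4667 = 13.0 + 4.48 = 17.48 cmH2O.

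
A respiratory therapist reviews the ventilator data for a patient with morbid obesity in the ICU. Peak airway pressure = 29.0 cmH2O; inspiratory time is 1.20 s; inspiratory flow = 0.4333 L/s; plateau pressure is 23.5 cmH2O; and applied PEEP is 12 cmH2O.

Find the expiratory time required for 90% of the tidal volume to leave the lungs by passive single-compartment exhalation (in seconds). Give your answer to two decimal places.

Vt = flow × Ti = 0.4333 L/s × 1.20 s × 1000 mL/L = 519.96 mL.
R = (PIP − Pplat)/V̇ = (29.0 − 23.5) / 0.4333 = 5.5/0.4333 = 12.693 cmH2O·s/L.
C = Vt/(Pplat − PEEP) = 519.96 / (23.5 − 12) = 519.96/11.5 = 45.214 mL/cmH2O.
τ = R × C = 12.693 × 0.04521 L/cmH2O = 0.5739 s.
t = −τ·ln(1 − 0.90) = −0.5739·ln(0.1) = 1.321 s.

1.32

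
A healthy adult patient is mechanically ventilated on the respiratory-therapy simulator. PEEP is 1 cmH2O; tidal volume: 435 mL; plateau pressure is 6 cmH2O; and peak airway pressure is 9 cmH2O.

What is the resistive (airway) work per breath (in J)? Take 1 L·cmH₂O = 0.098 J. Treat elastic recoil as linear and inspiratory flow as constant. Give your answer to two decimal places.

With constant inspiratory flow the resistive pressure is constant at PIP − Pplat = 9 − 6 = 3.0 cmH2O, so resistive work = 3.0 × 0.435 = 1.305 L·cmH2O.
× 0.098 J/(L·cmH2O) → 0.1279 J.

0.13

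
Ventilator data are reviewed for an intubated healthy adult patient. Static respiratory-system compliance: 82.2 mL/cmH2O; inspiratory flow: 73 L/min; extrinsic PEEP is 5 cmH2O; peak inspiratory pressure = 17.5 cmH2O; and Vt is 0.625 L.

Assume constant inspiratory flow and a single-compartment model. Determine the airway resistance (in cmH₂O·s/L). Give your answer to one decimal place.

Flow: 73 L/min ÷ 60 = 1.2167 L/s.
Equation of motion (constant flow): PIP = Vt/C + R·V̇ + PEEP.
R·V̇ = PIP − Vt/C − PEEP = 17.5 − 625/82.2 − 5 = 17.5 − 7.603 − 5 = 4.897 cmH2O.
R = 4.897 / 1.2167 = 4.025 cmH2O·s/L.

4.0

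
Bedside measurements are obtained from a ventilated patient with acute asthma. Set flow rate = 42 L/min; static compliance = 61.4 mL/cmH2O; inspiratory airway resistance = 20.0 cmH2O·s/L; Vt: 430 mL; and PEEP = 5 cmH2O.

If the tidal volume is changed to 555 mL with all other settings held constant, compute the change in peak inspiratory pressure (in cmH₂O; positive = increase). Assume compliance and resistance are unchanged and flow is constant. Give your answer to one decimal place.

PIP = Vt/C + R·V̇ + PEEP (constant-flow equation of motion).
Only the elastic term changes: ΔPIP = ΔVt / C = (555 − 430) / 61.4 = 2.036 cmH2O.

2.0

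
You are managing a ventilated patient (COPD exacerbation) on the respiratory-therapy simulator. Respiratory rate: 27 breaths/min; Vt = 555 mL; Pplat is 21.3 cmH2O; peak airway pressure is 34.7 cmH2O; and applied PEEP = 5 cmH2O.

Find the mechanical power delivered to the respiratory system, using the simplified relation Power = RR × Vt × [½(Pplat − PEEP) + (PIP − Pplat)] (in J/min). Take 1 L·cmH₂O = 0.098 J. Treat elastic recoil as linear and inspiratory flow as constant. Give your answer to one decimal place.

31.6

Per-breath work = Vt × [½(Pplat−PEEP) + (PIP−Pplat)] = 0.555 × [0.5×16.3 + 13.4] = 0.555 × 21.55 = 11.96 L·cmH2O.
Power = 27 × 11.96 = 322.92 L·cmH2O/min.
× 0.098 J/(L·cmH2O) → 31.646 J/min.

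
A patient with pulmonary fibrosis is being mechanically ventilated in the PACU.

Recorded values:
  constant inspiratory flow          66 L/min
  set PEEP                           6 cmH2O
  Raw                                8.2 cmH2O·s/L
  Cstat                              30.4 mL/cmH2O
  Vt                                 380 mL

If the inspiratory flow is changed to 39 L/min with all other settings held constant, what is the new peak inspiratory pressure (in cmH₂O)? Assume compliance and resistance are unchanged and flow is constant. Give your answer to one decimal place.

Flow: 66 L/min ÷ 60 = 1.1 L/s.
New flow: 39 L/min ÷ 60 = 0.65 L/s.
PIP = Vt/C + R·V̇ + PEEP (constant-flow equation of motion).
Only the resistive term changes: ΔPIP = R × ΔV̇ = 8.2 × (0.65 − 1.1) = 8.2 × -0.45 = -3.69 cmH2O.
Original PIP = 380/30.4 + 8.2×1.1 + 6 = 27.52 cmH2O; new PIP = 27.52 + (-3.69) = 23.83 cmH2O.

23.8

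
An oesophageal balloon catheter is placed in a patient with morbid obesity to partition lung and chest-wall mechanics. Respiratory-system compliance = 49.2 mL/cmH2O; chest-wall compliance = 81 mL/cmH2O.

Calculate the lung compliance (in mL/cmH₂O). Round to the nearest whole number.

125

1/CL = 1/Crs − 1/Ccw.
1/CL = 1/49.2 − 1/81 = 0.00798.
CL = 125.31 mL/cmH2O.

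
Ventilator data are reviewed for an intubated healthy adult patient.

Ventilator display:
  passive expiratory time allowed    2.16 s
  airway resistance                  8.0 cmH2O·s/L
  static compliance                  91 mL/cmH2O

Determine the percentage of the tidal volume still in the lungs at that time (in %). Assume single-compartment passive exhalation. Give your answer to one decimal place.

τ = R × C = 8.0 × 91 mL/cmH2O = 8.0 × 0.091 L/cmH2O = 0.728 s.
Passive exhalation: V(t)/V₀ = e^(−t/τ) = e^(−2.16/0.728) = 0.05146.
Fraction remaining = 0.05146 → 5.146%.

5.1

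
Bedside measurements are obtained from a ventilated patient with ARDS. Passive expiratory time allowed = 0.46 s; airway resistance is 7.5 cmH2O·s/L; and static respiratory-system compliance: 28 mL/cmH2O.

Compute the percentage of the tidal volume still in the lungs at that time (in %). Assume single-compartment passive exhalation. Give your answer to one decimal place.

τ = R × C = 7.5 × 28 mL/cmH2O = 7.5 × 0.028 L/cmH2O = 0.21 s.
Passive exhalation: V(t)/V₀ = e^(−t/τ) = e^(−0.46/0.21) = 0.1119.
Fraction remaining = 0.1119 → 11.19%.

11.2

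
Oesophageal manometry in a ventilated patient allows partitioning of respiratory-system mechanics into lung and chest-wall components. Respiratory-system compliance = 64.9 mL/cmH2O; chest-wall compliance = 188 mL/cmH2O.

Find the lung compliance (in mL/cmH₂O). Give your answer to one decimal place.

1/CL = 1/Crs − 1/Ccw.
1/CL = 1/64.9 − 1/188 = 0.01009.
CL = 99.108 mL/cmH2O.

99.1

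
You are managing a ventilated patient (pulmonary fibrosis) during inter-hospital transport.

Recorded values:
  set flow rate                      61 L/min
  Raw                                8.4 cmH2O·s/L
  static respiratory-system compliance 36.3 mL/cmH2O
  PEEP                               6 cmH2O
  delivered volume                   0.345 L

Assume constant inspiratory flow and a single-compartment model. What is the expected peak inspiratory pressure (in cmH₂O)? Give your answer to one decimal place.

24.0

Flow: 61 L/min ÷ 60 = 1.0167 L/s.
Equation of motion (constant flow): PIP = Vt/C + R·V̇ + PEEP.
PIP = 345/36.3 + 8.4×1.0167 + 6 = 9.504 + 8.54 + 6 = 24.044 cmH2O.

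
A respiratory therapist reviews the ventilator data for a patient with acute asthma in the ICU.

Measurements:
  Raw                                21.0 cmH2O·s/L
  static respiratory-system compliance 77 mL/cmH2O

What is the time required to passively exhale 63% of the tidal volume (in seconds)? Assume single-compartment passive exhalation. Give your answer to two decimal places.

τ = R × C = 21.0 × 77 mL/cmH2O = 21.0 × 0.077 L/cmH2O = 1.617 s.
Exhaled fraction f = 1 − e^(−t/τ) → t = −τ·ln(1 − f) = −1.617·ln(0.37) = 1.608 s.

1.61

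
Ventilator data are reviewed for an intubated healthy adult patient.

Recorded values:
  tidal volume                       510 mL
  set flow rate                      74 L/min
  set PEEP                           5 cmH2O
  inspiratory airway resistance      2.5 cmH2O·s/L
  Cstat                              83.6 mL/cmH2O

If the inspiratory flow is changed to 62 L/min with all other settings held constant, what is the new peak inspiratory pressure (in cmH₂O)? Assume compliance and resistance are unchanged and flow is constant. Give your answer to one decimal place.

13.7

Flow: 74 L/min ÷ 60 = 1.2333 L/s.
New flow: 62 L/min ÷ 60 = 1.0333 L/s.
PIP = Vt/C + R·V̇ + PEEP (constant-flow equation of motion).
Only the resistive term changes: ΔPIP = R × ΔV̇ = 2.5 × (1.0333 − 1.2333) = 2.5 × -0.2 = -0.5 cmH2O.
Original PIP = 510/83.6 + 2.5×1.2333 + 5 = 14.184 cmH2O; new PIP = 14.184 + (-0.5) = 13.684 cmH2O.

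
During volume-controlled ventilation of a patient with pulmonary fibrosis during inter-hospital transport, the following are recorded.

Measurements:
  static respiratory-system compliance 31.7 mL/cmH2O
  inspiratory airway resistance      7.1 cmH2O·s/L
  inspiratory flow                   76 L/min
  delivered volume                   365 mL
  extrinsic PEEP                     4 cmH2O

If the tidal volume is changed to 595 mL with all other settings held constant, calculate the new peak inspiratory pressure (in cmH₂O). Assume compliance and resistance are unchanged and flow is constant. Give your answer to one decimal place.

Flow: 76 L/min ÷ 60 = 1.2667 L/s.
PIP = Vt/C + R·V̇ + PEEP (constant-flow equation of motion).
Only the elastic term changes: ΔPIP = ΔVt / C = (595 − 365) / 31.7 = 7.256 cmH2O.
Original PIP = 365/31.7 + 7.1×1.2667 + 4 = 24.508 cmH2O; new PIP = 24.508 + (7.256) = 31.764 cmH2O.

31.8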